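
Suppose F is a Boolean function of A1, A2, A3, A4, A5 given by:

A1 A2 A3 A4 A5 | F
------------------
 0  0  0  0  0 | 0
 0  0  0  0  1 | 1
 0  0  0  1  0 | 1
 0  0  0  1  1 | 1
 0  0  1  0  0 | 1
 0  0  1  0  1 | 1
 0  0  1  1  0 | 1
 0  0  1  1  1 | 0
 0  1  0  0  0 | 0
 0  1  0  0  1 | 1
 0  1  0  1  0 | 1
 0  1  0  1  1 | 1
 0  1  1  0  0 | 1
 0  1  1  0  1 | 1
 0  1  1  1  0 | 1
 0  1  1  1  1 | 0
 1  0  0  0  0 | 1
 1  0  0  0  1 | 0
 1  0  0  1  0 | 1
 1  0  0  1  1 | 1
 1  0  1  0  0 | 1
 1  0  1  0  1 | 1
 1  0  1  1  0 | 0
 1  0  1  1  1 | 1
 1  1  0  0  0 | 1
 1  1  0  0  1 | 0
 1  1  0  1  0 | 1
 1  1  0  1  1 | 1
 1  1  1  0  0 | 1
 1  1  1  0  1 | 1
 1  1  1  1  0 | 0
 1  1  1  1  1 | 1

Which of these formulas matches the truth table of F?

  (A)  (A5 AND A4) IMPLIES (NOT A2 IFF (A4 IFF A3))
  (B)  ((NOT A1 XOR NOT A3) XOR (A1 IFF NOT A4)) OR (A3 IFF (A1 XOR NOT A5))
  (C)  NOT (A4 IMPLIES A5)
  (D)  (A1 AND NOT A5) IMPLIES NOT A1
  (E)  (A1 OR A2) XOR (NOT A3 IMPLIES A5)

B

(A) fails at (0,0,0,0,0): the formula yields 1, F is 0.
(C) fails at (0,0,0,0,1): the formula yields 0, F is 1.
(D) fails at (0,0,0,0,0): the formula yields 1, F is 0.
(E) fails at (0,0,0,1,0): the formula yields 0, F is 1.
(B) is the remaining candidate, and it agrees with F on all 32 inputs.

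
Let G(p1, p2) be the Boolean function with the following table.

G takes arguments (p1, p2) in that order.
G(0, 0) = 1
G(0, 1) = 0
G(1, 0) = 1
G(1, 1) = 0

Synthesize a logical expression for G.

G(p1, p2) = NOT p2

The output is the negation of p2.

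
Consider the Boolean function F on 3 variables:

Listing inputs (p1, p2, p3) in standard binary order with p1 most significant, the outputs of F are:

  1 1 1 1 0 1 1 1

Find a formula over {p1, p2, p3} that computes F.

Only row (1,0,0) gives 0. So F is 1 everywhere except there — the complement of the minterm p1·¬p2·¬p3.

F(p1, p2, p3) = NOT ((p1 AND NOT p2) AND NOT p3)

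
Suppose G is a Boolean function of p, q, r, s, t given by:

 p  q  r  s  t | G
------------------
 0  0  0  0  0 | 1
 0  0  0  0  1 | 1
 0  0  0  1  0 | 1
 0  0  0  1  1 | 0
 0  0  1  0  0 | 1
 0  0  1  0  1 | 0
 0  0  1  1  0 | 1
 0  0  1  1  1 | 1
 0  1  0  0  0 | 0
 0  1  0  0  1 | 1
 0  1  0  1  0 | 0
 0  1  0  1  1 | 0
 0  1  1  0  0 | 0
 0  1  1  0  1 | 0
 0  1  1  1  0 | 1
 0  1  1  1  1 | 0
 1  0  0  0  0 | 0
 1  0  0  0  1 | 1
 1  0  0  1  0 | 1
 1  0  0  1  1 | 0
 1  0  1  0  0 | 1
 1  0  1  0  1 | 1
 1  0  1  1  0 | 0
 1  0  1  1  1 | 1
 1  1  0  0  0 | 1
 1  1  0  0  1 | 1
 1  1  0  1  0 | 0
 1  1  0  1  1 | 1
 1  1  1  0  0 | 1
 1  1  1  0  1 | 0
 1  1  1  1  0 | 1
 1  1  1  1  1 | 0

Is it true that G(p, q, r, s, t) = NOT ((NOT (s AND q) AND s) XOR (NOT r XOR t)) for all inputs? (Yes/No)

Test each input against both G and the formula:
  p=0, q=0, r=0, s=0, t=0: formula gives 0, but G = 1 ✗
A single disagreement suffices: at (0,0,0,0,0) they differ, so the formula does not compute G.

No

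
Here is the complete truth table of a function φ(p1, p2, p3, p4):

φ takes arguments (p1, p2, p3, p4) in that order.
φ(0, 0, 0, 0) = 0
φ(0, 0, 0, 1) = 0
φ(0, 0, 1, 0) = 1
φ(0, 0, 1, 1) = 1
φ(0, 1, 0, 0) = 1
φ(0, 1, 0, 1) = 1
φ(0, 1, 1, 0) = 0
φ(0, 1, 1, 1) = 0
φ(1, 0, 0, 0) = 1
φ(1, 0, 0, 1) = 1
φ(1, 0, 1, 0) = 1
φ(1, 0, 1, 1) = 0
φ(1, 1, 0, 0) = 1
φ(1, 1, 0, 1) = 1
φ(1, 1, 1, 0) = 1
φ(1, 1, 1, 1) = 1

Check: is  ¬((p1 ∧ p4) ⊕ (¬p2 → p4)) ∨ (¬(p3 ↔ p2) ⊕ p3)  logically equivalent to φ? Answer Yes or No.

No

Test each input against both φ and the formula:
  p1=0, p2=0, p3=0, p4=0: formula gives 1, but φ = 0 ✗
Since they disagree at (0,0,0,0), the expression is not a correct formula for φ.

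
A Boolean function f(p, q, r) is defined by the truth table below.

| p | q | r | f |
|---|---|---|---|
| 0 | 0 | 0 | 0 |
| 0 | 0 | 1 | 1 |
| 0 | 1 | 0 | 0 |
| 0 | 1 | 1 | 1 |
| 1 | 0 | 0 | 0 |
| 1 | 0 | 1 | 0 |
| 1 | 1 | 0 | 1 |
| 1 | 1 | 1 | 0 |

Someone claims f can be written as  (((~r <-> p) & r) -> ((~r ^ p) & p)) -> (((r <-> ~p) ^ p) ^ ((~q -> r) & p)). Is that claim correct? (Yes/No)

Test each input against both f and the formula:
  p=0, q=0, r=0: formula gives 0, f = 0 ✓
  p=0, q=0, r=1: formula gives 1, f = 1 ✓
  p=0, q=1, r=0: formula gives 0, f = 0 ✓
  p=0, q=1, r=1: formula gives 1, f = 1 ✓
  p=1, q=0, r=0: formula gives 0, f = 0 ✓
  …and likewise for the remaining 3 rows.
Every row agrees, so the formula is equivalent.

Yes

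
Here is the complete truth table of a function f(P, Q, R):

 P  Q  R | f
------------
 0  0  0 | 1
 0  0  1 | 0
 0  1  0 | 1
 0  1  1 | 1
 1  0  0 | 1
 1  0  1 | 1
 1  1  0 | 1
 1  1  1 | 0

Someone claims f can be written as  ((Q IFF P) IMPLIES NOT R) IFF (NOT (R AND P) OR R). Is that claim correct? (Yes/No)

Test each input against both f and the formula:
  P=0, Q=0, R=0: formula gives 1, f = 1 ✓
  P=0, Q=0, R=1: formula gives 0, f = 0 ✓
  P=0, Q=1, R=0: formula gives 1, f = 1 ✓
  P=0, Q=1, R=1: formula gives 1, f = 1 ✓
  P=1, Q=0, R=0: formula gives 1, f = 1 ✓
  …and likewise for the remaining 3 rows.
All 8 rows match — the expression computes f exactly.

Yes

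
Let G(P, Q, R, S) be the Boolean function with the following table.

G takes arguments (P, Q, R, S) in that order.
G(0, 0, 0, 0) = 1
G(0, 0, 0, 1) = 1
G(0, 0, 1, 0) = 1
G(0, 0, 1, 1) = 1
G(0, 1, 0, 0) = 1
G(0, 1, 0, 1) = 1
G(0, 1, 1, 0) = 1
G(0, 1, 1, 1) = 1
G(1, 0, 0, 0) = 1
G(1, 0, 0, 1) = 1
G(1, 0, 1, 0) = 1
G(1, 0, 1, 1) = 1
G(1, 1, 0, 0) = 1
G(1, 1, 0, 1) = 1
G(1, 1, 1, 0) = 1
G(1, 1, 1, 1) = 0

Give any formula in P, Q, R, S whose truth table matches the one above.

The output is 0 only when every input is 1 — NAND of all inputs.

G(P, Q, R, S) = (((P · Q) · R) · S)'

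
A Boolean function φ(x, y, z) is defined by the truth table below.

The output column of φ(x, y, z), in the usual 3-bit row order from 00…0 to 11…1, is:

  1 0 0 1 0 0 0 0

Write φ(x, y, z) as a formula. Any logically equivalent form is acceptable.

The 1-rows are (0,0,0), (0,1,1). Each contributes one minterm — ¬x·¬y·¬z; ¬x·y·z — and their disjunction is a sum-of-products form of φ.

φ(x, y, z) = ((x' · y') · z') + ((x' · y) · z)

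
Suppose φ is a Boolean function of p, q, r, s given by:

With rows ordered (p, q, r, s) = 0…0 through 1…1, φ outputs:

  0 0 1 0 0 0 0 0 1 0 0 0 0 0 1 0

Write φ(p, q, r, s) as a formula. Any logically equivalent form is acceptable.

φ(p, q, r, s) = ((((NOT p AND NOT q) AND r) AND NOT s) OR (((p AND NOT q) AND NOT r) AND NOT s)) OR (((p AND q) AND r) AND NOT s)

The 1-rows are (0,0,1,0), (1,0,0,0), (1,1,1,0). Each contributes one minterm — ¬p·¬q·r·¬s; p·¬q·¬r·¬s; p·q·r·¬s — and their disjunction is a sum-of-products form of φ.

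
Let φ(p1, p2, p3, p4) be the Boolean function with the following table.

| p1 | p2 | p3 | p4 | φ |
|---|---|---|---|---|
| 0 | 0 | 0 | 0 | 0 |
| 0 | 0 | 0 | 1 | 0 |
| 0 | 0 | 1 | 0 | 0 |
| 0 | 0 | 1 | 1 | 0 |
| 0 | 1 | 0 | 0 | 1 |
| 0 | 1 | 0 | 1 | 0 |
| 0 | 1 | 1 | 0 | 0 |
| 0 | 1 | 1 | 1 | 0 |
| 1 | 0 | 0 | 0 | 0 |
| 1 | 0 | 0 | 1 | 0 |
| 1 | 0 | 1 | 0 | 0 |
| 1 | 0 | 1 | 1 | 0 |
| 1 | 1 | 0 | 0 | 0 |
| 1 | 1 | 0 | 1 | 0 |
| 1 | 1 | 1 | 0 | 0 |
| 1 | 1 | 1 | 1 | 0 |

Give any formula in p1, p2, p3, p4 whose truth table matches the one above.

φ is 1 on exactly one input, (0,1,0,0), whose minterm is ¬p1·p2·¬p3·¬p4. So φ is just that conjunction.

φ(p1, p2, p3, p4) = ((NOT p1 AND p2) AND NOT p3) AND NOT p4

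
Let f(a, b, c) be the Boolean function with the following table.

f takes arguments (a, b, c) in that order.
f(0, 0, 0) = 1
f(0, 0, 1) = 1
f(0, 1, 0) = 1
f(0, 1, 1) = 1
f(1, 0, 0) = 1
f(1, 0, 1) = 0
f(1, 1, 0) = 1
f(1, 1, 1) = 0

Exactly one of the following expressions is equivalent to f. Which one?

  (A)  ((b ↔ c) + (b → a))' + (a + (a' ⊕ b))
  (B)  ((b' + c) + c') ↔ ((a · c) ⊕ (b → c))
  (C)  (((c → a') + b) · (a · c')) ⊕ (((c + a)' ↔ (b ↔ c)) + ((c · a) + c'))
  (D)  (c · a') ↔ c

D

(A) fails at (0,1,1): the formula yields 0, f is 1.
(B) fails at (0,1,0): the formula yields 0, f is 1.
(C) fails at (0,1,1): the formula yields 0, f is 1.
Only (D) survives; checking it on all 8 rows confirms it matches f.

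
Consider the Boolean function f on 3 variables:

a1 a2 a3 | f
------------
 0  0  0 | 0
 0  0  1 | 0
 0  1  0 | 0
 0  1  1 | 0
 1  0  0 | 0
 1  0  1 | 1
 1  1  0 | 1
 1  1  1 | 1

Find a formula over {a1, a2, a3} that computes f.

f(a1, a2, a3) = (((a1 & ~a2) & a3) | ((a1 & a2) & ~a3)) | ((a1 & a2) & a3)

Collect the rows where f=1 — (1,0,1), (1,1,0), (1,1,1) — and write one minterm per row: a1·¬a2·a3, a1·a2·¬a3, a1·a2·a3. Their union (logical OR) reproduces the table exactly.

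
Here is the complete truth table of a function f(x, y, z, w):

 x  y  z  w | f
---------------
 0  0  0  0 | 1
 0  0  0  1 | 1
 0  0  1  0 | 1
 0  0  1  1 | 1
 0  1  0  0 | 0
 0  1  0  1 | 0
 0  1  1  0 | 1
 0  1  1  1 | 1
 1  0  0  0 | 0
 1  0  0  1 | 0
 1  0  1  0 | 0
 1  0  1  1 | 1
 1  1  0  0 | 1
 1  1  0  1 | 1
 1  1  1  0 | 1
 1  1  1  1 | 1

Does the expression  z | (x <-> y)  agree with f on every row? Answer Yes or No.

No

Test each input against both f and the formula:
  x=0, y=0, z=0, w=0: formula gives 1, f = 1 ✓
  x=0, y=0, z=0, w=1: formula gives 1, f = 1 ✓
  x=0, y=0, z=1, w=0: formula gives 1, f = 1 ✓
  x=0, y=0, z=1, w=1: formula gives 1, f = 1 ✓
  …
  x=1, y=0, z=1, w=0: formula gives 1, but f = 0 ✗
Row (1,0,1,0) is a counterexample, so the formula is not equivalent to f.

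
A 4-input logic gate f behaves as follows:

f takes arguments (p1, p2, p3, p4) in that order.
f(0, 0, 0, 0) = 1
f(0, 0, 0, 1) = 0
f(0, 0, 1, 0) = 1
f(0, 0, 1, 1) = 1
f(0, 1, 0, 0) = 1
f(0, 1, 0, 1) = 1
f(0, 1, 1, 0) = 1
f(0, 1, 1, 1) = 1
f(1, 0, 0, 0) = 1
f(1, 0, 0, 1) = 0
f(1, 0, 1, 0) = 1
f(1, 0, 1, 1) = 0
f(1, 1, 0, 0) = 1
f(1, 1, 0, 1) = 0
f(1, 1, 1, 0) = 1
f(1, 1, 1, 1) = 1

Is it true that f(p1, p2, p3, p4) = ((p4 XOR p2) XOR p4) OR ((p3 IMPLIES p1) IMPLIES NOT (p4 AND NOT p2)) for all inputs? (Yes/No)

No

Test each input against both f and the formula:
  p1=0, p2=0, p3=0, p4=0: formula gives 1, f = 1 ✓
  p1=0, p2=0, p3=0, p4=1: formula gives 0, f = 0 ✓
  p1=0, p2=0, p3=1, p4=0: formula gives 1, f = 1 ✓
  p1=0, p2=0, p3=1, p4=1: formula gives 1, f = 1 ✓
  …
  p1=1, p2=1, p3=0, p4=1: formula gives 1, but f = 0 ✗
A single disagreement suffices: at (1,1,0,1) they differ, so the formula does not compute f.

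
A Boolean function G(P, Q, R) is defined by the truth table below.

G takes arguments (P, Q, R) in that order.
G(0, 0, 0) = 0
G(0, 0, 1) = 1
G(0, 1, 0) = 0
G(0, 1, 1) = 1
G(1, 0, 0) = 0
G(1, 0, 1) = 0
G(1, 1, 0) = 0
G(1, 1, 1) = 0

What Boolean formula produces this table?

G(P, Q, R) = ((~P & ~Q) & R) | ((~P & Q) & R)

The 1-rows are (0,0,1), (0,1,1). Each contributes one minterm — ¬P·¬Q·R; ¬P·Q·R — and their disjunction is a sum-of-products form of G.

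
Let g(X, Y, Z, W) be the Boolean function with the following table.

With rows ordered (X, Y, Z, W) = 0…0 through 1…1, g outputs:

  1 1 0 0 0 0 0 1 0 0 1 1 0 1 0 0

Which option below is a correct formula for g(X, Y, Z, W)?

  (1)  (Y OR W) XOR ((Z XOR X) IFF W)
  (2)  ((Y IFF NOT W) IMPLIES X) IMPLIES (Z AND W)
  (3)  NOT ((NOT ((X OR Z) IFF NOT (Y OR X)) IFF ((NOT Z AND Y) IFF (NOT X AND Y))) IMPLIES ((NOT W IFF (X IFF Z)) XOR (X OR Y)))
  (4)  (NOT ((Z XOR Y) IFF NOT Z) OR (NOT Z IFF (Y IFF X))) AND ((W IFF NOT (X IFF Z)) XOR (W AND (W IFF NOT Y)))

(1) fails at (0,1,0,1): the formula yields 1, g is 0.
(2) fails at (0,0,0,0): the formula yields 0, g is 1.
(3) fails at (0,0,0,0): the formula yields 0, g is 1.
Only (4) survives; checking it on all 16 rows confirms it matches g.

4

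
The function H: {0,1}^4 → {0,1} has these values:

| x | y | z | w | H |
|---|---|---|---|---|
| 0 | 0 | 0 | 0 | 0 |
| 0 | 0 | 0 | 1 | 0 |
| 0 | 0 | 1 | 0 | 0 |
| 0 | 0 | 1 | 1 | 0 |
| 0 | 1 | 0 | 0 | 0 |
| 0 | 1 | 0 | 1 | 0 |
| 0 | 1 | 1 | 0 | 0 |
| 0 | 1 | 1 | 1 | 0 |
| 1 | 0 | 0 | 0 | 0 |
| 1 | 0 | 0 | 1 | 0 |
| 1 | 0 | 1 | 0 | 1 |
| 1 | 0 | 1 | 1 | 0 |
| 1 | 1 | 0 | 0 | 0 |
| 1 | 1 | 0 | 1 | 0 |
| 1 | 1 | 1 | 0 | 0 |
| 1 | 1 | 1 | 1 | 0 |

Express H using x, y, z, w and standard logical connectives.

Only row (1,0,1,0) gives 1. That row's minterm x·¬y·z·¬w is H directly.

H(x, y, z, w) = ((x and not y) and z) and not w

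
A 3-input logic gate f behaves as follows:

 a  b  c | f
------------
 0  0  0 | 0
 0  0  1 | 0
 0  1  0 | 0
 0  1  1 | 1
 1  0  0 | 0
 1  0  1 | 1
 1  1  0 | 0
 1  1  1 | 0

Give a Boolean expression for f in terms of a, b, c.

f(a, b, c) = ((not a and b) and c) or ((a and not b) and c)

The 1-rows are (0,1,1), (1,0,1). Each contributes one minterm — ¬a·b·c; a·¬b·c — and their disjunction is a sum-of-products form of f.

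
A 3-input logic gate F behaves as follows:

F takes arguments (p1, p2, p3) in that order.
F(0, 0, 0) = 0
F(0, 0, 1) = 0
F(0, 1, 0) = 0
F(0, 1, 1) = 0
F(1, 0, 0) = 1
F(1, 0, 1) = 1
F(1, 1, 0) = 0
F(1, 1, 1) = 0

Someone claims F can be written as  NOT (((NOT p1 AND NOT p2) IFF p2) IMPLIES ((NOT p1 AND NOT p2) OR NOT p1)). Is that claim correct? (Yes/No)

Test each input against both F and the formula:
  p1=0, p2=0, p3=0: formula gives 0, F = 0 ✓
  p1=0, p2=0, p3=1: formula gives 0, F = 0 ✓
  p1=0, p2=1, p3=0: formula gives 0, F = 0 ✓
  p1=0, p2=1, p3=1: formula gives 0, F = 0 ✓
  p1=1, p2=0, p3=0: formula gives 1, F = 1 ✓
  … (the remaining 3 rows also agree.)
Every row agrees, so the formula is equivalent.

Yes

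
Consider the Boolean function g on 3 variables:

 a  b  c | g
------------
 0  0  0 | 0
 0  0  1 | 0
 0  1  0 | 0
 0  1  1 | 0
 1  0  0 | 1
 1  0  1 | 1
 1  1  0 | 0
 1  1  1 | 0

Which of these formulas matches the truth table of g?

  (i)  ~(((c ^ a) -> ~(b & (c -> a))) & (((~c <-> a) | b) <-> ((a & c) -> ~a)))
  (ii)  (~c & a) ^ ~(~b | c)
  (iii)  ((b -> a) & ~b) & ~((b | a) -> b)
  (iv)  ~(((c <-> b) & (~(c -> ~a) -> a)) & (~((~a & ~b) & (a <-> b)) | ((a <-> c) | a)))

(i): at (0,0,0) it gives 1, but g = 0 — eliminated.
(ii): at (0,1,0) it gives 1, but g = 0 — eliminated.
(iv): at (0,0,1) it gives 1, but g = 0 — eliminated.
That leaves (iii). Evaluating it on every row reproduces the table of g exactly.

iii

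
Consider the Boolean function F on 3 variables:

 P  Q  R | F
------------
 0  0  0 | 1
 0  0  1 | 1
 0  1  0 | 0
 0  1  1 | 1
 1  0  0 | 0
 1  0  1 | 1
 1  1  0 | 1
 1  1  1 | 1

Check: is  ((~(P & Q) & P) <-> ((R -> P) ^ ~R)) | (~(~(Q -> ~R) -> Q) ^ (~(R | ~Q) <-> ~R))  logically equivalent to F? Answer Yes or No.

No

Evaluate ((~(P & Q) & P) <-> ((R -> P) ^ ~R)) | (~(~(Q -> ~R) -> Q) ^ (~(R | ~Q) <-> ~R)) on each row and compare to F:
  P=0, Q=0, R=0: formula gives 1, F = 1 ✓
  P=0, Q=0, R=1: formula gives 1, F = 1 ✓
  P=0, Q=1, R=0: formula gives 1, but F = 0 ✗
Row (0,1,0) is a counterexample, so the formula is not equivalent to F.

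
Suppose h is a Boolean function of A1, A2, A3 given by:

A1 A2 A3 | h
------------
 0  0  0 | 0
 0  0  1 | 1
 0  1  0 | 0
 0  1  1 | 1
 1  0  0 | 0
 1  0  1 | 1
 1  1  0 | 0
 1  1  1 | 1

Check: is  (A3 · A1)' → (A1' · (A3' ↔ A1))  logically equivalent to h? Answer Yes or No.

Test each input against both h and the formula:
  A1=0, A2=0, A3=0: formula gives 0, h = 0 ✓
  A1=0, A2=0, A3=1: formula gives 1, h = 1 ✓
  A1=0, A2=1, A3=0: formula gives 0, h = 0 ✓
  A1=0, A2=1, A3=1: formula gives 1, h = 1 ✓
  A1=1, A2=0, A3=0: formula gives 0, h = 0 ✓
  … (the remaining 3 rows also agree.)
Every row agrees, so the formula is equivalent.

Yes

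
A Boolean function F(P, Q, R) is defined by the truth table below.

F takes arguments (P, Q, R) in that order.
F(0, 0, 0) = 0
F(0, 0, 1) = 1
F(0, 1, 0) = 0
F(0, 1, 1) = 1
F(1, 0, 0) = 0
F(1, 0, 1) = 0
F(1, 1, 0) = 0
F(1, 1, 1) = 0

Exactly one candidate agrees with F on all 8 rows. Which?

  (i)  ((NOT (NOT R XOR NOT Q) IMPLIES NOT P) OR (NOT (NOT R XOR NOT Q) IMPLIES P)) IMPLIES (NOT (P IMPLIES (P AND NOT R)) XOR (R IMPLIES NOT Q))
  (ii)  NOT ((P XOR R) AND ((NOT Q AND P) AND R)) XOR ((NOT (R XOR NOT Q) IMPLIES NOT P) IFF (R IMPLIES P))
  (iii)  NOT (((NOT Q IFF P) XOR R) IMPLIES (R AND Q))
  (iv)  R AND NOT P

(i): at (0,0,0) it gives 1, but F = 0 — eliminated.
(ii): at (1,0,1) it gives 1, but F = 0 — eliminated.
(iii): at (0,1,0) it gives 1, but F = 0 — eliminated.
That leaves (iv). Evaluating it on every row reproduces the table of F exactly.

iv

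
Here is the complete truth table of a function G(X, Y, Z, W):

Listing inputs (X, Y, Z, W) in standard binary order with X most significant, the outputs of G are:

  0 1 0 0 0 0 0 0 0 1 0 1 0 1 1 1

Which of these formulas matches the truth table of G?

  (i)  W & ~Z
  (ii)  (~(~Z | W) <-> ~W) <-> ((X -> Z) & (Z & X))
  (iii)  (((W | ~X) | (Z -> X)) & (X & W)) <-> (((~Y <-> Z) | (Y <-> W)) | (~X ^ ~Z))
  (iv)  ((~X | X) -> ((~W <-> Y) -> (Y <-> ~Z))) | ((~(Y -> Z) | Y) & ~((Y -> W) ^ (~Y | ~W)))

(i): at (0,1,0,1) it gives 1, but G = 0 — eliminated.
(ii): at (0,0,0,0) it gives 1, but G = 0 — eliminated.
(iv): at (0,0,0,0) it gives 1, but G = 0 — eliminated.
That leaves (iii). Evaluating it on every row reproduces the table of G exactly.

iii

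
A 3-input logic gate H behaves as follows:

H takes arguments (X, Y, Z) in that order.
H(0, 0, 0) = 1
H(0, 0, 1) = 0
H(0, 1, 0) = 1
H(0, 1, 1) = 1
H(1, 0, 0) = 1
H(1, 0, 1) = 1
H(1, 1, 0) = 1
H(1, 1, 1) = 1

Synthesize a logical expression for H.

Only row (0,0,1) gives 0. So H is 1 everywhere except there — the complement of the minterm ¬X·¬Y·Z.

H(X, Y, Z) = NOT ((NOT X AND NOT Y) AND Z)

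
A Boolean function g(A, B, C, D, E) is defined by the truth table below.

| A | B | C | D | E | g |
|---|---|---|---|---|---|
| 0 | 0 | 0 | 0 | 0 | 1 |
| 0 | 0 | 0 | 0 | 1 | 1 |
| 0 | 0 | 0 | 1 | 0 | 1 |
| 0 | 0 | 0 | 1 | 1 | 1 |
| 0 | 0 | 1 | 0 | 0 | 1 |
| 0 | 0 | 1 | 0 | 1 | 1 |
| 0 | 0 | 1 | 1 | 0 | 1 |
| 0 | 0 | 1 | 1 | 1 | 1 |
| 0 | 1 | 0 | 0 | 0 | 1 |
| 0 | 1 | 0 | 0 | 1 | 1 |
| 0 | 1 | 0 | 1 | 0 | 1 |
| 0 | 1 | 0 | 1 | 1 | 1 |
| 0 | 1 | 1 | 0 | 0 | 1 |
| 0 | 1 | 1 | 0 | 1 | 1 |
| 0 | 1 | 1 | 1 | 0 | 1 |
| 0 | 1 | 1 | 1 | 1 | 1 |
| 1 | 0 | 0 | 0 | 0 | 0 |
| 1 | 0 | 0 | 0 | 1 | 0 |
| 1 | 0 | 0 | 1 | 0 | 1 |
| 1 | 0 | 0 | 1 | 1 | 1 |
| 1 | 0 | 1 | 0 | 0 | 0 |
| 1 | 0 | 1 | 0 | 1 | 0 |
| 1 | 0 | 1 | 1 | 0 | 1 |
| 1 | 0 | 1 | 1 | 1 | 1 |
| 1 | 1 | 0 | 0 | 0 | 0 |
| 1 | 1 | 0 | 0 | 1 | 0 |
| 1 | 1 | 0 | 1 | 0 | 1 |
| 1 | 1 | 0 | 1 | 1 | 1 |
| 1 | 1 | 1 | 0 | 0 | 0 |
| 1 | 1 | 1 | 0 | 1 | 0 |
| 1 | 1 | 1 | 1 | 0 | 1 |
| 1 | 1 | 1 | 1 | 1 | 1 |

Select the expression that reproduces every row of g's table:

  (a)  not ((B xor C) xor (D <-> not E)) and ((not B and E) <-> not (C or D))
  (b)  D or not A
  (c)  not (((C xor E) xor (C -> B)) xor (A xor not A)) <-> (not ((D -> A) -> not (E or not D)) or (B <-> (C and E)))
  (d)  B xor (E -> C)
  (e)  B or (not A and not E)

b

(a) fails at (0,0,0,0,0): the formula yields 0, g is 1.
(c) fails at (0,0,0,0,1): the formula yields 0, g is 1.
(d) fails at (0,0,0,0,1): the formula yields 0, g is 1.
(e) fails at (0,0,0,0,1): the formula yields 0, g is 1.
(b) is the remaining candidate, and it agrees with g on all 32 inputs.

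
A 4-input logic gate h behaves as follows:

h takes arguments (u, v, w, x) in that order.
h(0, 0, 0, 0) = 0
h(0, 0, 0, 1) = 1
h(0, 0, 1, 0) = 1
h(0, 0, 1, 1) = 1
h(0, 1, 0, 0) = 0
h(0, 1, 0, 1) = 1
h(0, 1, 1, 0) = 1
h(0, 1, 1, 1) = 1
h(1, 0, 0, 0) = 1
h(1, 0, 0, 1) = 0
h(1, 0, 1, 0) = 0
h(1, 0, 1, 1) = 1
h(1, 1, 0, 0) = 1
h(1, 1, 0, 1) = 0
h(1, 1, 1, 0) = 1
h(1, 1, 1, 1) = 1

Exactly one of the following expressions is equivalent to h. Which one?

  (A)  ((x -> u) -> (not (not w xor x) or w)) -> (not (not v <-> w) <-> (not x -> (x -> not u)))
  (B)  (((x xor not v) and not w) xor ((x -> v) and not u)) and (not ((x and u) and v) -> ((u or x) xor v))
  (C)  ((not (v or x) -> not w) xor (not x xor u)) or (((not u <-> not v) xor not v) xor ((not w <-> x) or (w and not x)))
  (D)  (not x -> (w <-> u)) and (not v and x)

C

(A) disagrees with h on (0,0,0,0) (formula → 1, table → 0); rule it out.
(B) disagrees with h on (0,0,0,1) (formula → 0, table → 1); rule it out.
(D) disagrees with h on (0,0,1,0) (formula → 0, table → 1); rule it out.
(C) is the remaining candidate, and it agrees with h on all 16 inputs.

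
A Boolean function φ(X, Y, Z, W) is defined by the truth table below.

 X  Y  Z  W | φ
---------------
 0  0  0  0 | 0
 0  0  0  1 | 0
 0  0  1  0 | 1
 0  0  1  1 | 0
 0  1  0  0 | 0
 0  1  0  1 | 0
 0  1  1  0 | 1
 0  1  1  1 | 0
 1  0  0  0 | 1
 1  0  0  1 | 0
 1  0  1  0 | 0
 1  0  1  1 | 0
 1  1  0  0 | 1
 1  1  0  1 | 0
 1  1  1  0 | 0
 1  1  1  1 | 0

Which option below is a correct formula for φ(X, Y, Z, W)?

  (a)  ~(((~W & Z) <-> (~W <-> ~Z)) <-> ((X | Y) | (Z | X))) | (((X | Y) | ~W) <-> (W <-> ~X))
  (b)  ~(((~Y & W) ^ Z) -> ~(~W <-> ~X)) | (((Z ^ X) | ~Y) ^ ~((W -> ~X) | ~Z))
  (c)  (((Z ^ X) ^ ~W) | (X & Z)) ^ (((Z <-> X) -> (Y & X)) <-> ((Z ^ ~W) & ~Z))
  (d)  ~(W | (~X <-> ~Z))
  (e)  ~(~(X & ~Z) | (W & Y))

d

(a) disagrees with φ on (0,0,0,1) (formula → 1, table → 0); rule it out.
(b) disagrees with φ on (0,0,0,0) (formula → 1, table → 0); rule it out.
(c) disagrees with φ on (0,0,0,0) (formula → 1, table → 0); rule it out.
(e) disagrees with φ on (0,0,1,0) (formula → 0, table → 1); rule it out.
Only (d) survives; checking it on all 16 rows confirms it matches φ.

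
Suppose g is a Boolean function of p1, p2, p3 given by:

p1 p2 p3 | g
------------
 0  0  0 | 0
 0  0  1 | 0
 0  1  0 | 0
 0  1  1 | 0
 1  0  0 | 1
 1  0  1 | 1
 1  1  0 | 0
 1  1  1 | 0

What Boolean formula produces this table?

g(p1, p2, p3) = ((p1 AND NOT p2) AND NOT p3) OR ((p1 AND NOT p2) AND p3)

g=1 on 2 inputs: (1,0,0), (1,0,1). Reading each as a conjunction of literals (p1·¬p2·¬p3, p1·¬p2·p3) and taking the OR gives the canonical DNF.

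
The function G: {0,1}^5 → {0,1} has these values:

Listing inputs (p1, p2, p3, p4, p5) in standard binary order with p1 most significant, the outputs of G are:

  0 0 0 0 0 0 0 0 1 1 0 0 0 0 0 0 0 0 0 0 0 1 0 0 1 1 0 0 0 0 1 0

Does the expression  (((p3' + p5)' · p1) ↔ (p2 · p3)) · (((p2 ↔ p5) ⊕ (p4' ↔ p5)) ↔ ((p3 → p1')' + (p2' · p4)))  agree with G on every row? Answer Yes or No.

Yes

Evaluate (((p3' + p5)' · p1) ↔ (p2 · p3)) · (((p2 ↔ p5) ⊕ (p4' ↔ p5)) ↔ ((p3 → p1')' + (p2' · p4))) on each row and compare to G:
  p1=0, p2=0, p3=0, p4=0, p5=0: formula gives 0, G = 0 ✓
  p1=0, p2=0, p3=0, p4=0, p5=1: formula gives 0, G = 0 ✓
  p1=0, p2=0, p3=0, p4=1, p5=0: formula gives 0, G = 0 ✓
  p1=0, p2=0, p3=0, p4=1, p5=1: formula gives 0, G = 0 ✓
  …and likewise for the remaining 28 rows.
All 32 rows match — the expression computes G exactly.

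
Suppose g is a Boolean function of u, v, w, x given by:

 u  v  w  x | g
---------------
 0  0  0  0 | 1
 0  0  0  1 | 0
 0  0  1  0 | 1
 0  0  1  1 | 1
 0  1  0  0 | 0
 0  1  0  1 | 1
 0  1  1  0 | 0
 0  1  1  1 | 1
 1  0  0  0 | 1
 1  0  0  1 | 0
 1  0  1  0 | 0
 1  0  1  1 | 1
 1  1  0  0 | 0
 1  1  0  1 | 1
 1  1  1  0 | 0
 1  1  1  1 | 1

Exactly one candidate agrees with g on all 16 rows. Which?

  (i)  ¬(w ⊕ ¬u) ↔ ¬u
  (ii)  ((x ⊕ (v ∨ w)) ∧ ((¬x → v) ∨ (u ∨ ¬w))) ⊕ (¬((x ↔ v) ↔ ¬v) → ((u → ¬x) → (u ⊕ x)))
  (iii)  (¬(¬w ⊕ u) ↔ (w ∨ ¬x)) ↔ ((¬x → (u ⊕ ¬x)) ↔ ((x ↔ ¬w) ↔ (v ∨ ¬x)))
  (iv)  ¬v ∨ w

(i) disagrees with g on (0,0,0,0) (formula → 0, table → 1); rule it out.
(iii) disagrees with g on (0,1,0,0) (formula → 1, table → 0); rule it out.
(iv) disagrees with g on (0,0,0,1) (formula → 1, table → 0); rule it out.
That leaves (ii). Evaluating it on every row reproduces the table of g exactly.

ii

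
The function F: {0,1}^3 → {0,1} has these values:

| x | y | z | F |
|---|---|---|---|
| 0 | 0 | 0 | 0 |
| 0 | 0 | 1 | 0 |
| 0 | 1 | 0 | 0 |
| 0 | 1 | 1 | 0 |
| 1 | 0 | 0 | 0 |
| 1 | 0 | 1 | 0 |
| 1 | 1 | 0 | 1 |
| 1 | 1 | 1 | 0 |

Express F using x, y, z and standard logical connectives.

F is 1 on exactly one input, (1,1,0), whose minterm is x·y·¬z. So F is just that conjunction.

F(x, y, z) = (x & y) & ~z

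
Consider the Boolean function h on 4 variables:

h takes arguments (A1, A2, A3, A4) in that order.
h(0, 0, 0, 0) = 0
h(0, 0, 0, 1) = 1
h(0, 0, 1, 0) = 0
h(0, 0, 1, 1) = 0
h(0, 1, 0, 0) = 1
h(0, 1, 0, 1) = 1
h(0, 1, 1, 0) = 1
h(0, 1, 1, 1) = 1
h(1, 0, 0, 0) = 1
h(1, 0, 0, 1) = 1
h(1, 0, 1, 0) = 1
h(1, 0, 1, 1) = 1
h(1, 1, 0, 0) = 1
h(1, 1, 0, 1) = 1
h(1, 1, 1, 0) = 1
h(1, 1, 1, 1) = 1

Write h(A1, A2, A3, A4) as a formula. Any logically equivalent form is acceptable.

h is 0 on only 3 rows — (0,0,0,0), (0,0,1,0), (0,0,1,1). Writing each as a minterm (¬A1·¬A2·¬A3·¬A4, ¬A1·¬A2·A3·¬A4, ¬A1·¬A2·A3·A4) and OR-ing them characterizes exactly where h=0, so h is the negation of that disjunction.

h(A1, A2, A3, A4) = ~(((((~A1 & ~A2) & ~A3) & ~A4) | (((~A1 & ~A2) & A3) & ~A4)) | (((~A1 & ~A2) & A3) & A4))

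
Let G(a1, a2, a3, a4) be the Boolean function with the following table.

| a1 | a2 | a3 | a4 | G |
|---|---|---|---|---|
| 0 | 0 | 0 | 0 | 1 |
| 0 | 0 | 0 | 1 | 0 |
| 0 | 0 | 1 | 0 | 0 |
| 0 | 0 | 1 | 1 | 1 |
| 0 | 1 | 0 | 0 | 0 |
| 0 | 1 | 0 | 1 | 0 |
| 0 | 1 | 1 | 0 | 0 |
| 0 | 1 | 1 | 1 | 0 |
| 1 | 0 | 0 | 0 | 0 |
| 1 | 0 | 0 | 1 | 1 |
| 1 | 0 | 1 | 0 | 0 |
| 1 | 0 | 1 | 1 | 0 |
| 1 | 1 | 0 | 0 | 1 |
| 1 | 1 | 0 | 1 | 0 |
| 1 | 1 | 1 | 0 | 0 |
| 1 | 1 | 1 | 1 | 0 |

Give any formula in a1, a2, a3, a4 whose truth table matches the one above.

G=1 on 4 inputs: (0,0,0,0), (0,0,1,1), (1,0,0,1), (1,1,0,0). Reading each as a conjunction of literals (¬a1·¬a2·¬a3·¬a4, ¬a1·¬a2·a3·a4, a1·¬a2·¬a3·a4, a1·a2·¬a3·¬a4) and taking the OR gives the canonical DNF.

G(a1, a2, a3, a4) = (((((not a1 and not a2) and not a3) and not a4) or (((not a1 and not a2) and a3) and a4)) or (((a1 and not a2) and not a3) and a4)) or (((a1 and a2) and not a3) and not a4)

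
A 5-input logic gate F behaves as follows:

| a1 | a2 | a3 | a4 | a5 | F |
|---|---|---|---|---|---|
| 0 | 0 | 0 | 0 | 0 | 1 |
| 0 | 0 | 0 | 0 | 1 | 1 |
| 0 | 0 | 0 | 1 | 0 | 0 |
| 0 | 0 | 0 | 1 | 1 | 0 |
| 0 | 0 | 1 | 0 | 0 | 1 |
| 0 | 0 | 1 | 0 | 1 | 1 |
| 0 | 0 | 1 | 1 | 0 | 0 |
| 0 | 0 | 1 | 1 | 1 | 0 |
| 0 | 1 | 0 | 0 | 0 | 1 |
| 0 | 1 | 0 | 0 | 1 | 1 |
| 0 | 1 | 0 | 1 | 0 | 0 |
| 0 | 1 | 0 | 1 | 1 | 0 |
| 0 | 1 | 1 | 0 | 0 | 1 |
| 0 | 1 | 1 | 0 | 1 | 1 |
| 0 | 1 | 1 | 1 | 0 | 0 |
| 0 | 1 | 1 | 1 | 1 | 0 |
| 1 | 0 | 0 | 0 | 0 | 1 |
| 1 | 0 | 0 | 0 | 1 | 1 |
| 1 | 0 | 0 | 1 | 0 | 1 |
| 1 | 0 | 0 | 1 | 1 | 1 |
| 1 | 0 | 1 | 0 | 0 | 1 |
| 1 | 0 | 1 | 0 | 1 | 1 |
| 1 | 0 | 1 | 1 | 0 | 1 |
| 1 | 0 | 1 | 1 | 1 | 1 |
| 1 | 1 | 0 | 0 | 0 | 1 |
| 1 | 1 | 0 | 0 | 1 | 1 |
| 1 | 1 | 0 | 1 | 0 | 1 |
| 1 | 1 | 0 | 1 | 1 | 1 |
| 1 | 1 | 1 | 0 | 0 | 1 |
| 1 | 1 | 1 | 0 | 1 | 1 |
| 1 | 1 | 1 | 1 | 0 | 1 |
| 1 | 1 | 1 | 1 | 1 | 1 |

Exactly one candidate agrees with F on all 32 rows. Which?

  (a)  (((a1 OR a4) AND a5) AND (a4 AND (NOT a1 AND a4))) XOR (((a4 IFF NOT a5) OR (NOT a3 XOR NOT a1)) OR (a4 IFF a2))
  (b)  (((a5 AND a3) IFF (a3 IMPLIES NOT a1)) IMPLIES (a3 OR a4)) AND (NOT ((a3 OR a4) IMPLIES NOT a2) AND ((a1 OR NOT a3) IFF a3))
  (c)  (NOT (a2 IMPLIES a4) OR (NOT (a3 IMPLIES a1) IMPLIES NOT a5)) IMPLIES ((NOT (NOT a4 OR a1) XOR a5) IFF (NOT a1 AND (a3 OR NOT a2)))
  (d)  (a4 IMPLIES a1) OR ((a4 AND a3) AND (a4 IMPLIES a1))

d

(a): at (0,0,0,1,0) it gives 1, but F = 0 — eliminated.
(b): at (0,0,0,0,0) it gives 0, but F = 1 — eliminated.
(c): at (0,0,0,0,0) it gives 0, but F = 1 — eliminated.
Only (d) survives; checking it on all 32 rows confirms it matches F.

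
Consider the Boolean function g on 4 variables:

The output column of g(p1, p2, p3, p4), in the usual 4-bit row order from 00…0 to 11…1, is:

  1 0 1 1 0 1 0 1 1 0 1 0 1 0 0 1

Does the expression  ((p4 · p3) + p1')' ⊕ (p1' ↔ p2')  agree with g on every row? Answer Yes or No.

No

Check the formula against g row by row:
  p1=0, p2=0, p3=0, p4=0: formula gives 1, g = 1 ✓
  p1=0, p2=0, p3=0, p4=1: formula gives 1, but g = 0 ✗
Row (0,0,0,1) is a counterexample, so the formula is not equivalent to g.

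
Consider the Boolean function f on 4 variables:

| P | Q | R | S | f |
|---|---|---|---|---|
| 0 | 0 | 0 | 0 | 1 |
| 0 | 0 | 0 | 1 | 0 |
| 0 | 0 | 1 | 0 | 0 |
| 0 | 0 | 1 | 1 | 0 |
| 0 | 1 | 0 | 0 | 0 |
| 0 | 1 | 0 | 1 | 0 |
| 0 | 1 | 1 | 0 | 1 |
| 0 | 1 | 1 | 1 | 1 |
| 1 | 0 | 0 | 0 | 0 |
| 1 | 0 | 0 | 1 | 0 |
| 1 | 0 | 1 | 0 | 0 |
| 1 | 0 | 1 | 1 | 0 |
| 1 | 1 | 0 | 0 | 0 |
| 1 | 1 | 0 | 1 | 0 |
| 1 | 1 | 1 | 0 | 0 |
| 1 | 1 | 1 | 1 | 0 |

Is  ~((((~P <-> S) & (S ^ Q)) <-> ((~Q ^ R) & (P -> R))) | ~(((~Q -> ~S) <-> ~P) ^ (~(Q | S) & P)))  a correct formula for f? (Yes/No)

Yes

Test each input against both f and the formula:
  P=0, Q=0, R=0, S=0: formula gives 1, f = 1 ✓
  P=0, Q=0, R=0, S=1: formula gives 0, f = 0 ✓
  P=0, Q=0, R=1, S=0: formula gives 0, f = 0 ✓
  P=0, Q=0, R=1, S=1: formula gives 0, f = 0 ✓
  … (the remaining 12 rows also agree.)
No disagreement on any input; they are logically equivalent.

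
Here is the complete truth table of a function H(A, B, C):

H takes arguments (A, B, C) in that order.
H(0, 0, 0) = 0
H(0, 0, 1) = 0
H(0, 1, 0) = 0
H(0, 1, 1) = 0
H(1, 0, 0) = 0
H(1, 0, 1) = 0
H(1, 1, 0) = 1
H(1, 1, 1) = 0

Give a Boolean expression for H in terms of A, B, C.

H(A, B, C) = (A AND B) AND NOT C

H is 1 on exactly one input, (1,1,0), whose minterm is A·B·¬C. So H is just that conjunction.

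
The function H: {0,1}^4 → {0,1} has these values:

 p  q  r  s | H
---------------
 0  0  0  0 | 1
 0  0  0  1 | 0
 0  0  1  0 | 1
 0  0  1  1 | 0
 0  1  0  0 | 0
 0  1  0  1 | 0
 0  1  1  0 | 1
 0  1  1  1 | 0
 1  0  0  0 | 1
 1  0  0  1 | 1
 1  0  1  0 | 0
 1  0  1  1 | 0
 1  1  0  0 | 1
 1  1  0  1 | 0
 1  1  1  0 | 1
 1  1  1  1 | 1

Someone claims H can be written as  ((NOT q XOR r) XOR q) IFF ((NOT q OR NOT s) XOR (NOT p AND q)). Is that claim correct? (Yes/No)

No

Check the formula against H row by row:
  p=0, q=0, r=0, s=0: formula gives 1, H = 1 ✓
  p=0, q=0, r=0, s=1: formula gives 1, but H = 0 ✗
A single disagreement suffices: at (0,0,0,1) they differ, so the formula does not compute H.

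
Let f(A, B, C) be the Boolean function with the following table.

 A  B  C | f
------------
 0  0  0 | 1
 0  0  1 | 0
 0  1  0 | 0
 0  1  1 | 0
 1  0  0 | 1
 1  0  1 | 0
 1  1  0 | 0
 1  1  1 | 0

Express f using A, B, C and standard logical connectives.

The 1-rows are (0,0,0), (1,0,0). Each contributes one minterm — ¬A·¬B·¬C; A·¬B·¬C — and their disjunction is a sum-of-products form of f.

f(A, B, C) = ((~A & ~B) & ~C) | ((A & ~B) & ~C)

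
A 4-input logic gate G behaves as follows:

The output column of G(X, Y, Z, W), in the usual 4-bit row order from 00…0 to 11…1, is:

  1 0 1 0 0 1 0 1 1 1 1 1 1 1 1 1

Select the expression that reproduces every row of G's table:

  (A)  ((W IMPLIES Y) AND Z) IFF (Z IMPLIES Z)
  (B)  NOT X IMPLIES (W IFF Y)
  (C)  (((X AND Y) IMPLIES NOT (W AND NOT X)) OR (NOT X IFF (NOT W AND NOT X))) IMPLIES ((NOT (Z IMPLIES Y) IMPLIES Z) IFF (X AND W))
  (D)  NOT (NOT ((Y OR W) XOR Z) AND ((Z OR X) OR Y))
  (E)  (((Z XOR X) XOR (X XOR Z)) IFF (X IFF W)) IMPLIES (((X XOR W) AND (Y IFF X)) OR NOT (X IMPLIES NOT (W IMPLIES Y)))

(A): at (0,0,0,0) it gives 0, but G = 1 — eliminated.
(C): at (0,0,0,0) it gives 0, but G = 1 — eliminated.
(D): at (0,0,0,1) it gives 1, but G = 0 — eliminated.
(E): at (0,0,0,1) it gives 1, but G = 0 — eliminated.
That leaves (B). Evaluating it on every row reproduces the table of G exactly.

B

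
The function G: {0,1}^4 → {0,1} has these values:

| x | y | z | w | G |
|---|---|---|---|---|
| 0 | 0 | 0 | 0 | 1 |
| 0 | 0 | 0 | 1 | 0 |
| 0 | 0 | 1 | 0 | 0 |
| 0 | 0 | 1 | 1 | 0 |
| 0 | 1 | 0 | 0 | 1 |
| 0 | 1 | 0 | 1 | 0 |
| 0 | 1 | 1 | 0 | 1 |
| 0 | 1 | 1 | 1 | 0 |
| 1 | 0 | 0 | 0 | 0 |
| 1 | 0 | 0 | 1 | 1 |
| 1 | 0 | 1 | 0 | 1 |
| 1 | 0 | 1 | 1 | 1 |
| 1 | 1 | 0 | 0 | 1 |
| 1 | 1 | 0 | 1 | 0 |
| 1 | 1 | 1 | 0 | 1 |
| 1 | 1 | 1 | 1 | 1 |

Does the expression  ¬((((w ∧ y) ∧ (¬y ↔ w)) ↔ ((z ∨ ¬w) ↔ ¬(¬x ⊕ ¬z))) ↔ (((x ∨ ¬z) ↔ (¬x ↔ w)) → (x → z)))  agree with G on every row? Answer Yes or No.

No

Test each input against both G and the formula:
  x=0, y=0, z=0, w=0: formula gives 1, G = 1 ✓
  x=0, y=0, z=0, w=1: formula gives 0, G = 0 ✓
  x=0, y=0, z=1, w=0: formula gives 0, G = 0 ✓
  x=0, y=0, z=1, w=1: formula gives 0, G = 0 ✓
  …
  x=0, y=1, z=1, w=0: formula gives 0, but G = 1 ✗
Row (0,1,1,0) is a counterexample, so the formula is not equivalent to G.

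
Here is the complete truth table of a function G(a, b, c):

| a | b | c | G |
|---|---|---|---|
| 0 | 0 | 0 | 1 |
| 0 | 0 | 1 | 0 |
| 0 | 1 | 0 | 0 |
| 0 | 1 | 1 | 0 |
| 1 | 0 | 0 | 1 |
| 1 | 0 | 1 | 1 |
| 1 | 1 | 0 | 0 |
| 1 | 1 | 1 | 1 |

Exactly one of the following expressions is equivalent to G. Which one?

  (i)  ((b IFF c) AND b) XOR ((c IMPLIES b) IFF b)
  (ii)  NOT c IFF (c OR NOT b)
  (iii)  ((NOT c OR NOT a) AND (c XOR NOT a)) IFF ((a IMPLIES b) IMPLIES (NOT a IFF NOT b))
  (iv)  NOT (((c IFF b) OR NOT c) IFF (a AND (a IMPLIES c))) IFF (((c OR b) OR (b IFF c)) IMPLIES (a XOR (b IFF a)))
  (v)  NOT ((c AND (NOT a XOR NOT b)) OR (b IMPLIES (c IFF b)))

iv

(i): at (0,0,0) it gives 0, but G = 1 — eliminated.
(ii): at (1,0,1) it gives 0, but G = 1 — eliminated.
(iii): at (0,1,1) it gives 1, but G = 0 — eliminated.
(v): at (0,0,0) it gives 0, but G = 1 — eliminated.
Only (iv) survives; checking it on all 8 rows confirms it matches G.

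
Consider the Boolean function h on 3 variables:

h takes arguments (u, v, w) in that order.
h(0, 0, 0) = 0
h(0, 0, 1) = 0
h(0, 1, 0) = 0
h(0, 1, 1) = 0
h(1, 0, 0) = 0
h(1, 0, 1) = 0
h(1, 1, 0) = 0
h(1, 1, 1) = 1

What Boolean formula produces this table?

h(u, v, w) = (u · v) · w

The output is 1 only when every input is 1 — the AND of all inputs.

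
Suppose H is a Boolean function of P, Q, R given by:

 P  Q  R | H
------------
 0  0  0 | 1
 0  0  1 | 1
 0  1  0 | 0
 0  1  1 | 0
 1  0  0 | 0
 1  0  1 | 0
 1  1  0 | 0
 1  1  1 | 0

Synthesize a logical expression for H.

H=1 on 2 inputs: (0,0,0), (0,0,1). Reading each as a conjunction of literals (¬P·¬Q·¬R, ¬P·¬Q·R) and taking the OR gives the canonical DNF.

H(P, Q, R) = ((~P & ~Q) & ~R) | ((~P & ~Q) & R)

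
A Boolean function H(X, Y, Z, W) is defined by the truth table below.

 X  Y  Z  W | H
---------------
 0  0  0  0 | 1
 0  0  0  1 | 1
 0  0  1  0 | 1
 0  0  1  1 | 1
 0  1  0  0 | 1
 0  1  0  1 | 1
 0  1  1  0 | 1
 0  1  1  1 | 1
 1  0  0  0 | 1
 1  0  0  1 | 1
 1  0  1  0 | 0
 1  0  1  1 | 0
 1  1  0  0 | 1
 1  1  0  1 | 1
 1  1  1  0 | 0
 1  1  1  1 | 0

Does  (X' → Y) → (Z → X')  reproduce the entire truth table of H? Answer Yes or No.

Yes

Check the formula against H row by row:
  X=0, Y=0, Z=0, W=0: formula gives 1, H = 1 ✓
  X=0, Y=0, Z=0, W=1: formula gives 1, H = 1 ✓
  X=0, Y=0, Z=1, W=0: formula gives 1, H = 1 ✓
  X=0, Y=0, Z=1, W=1: formula gives 1, H = 1 ✓
  …and likewise for the remaining 12 rows.
All 16 rows match — the expression computes H exactly.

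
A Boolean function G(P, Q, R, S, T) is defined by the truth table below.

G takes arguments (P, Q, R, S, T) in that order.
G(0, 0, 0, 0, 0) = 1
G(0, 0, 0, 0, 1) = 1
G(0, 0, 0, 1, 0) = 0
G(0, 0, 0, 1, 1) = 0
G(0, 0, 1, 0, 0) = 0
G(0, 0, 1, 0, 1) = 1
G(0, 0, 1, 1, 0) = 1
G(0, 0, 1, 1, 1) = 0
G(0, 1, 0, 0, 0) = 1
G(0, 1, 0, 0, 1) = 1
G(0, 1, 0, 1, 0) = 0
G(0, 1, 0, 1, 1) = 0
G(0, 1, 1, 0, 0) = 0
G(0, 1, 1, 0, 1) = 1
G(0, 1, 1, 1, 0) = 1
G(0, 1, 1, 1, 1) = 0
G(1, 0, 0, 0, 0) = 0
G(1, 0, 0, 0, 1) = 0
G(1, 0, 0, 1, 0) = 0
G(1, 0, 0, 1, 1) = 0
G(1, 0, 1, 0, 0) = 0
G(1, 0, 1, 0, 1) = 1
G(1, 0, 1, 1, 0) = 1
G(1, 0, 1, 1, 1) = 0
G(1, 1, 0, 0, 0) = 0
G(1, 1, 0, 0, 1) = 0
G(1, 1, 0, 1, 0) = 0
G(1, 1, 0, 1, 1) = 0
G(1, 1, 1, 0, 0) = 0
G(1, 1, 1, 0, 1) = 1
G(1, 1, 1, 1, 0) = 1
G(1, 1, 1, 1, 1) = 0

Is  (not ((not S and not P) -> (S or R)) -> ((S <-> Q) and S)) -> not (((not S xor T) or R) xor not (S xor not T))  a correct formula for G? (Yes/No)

Check the formula against G row by row:
  P=0, Q=0, R=0, S=0, T=0: formula gives 1, G = 1 ✓
  P=0, Q=0, R=0, S=0, T=1: formula gives 1, G = 1 ✓
  P=0, Q=0, R=0, S=1, T=0: formula gives 0, G = 0 ✓
  P=0, Q=0, R=0, S=1, T=1: formula gives 0, G = 0 ✓
  … (the remaining 28 rows also agree.)
No disagreement on any input; they are logically equivalent.

Yes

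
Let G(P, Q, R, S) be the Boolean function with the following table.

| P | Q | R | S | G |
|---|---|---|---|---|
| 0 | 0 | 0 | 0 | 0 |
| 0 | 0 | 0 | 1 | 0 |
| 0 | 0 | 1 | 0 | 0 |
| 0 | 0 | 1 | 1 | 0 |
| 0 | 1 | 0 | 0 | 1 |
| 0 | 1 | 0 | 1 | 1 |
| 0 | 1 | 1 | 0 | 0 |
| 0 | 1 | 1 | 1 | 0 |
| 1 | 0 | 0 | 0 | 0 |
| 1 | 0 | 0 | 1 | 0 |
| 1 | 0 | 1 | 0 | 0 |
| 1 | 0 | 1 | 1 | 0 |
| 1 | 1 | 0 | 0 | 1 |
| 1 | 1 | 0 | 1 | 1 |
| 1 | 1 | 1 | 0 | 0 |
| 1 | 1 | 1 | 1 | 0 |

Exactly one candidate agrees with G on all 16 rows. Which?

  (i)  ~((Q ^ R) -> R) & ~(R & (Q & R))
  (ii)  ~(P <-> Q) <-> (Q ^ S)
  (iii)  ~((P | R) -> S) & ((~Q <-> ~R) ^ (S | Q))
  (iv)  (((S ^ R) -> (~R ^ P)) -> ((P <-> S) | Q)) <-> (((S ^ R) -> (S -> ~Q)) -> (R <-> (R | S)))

i

(ii) fails at (0,0,0,0): the formula yields 1, G is 0.
(iii) fails at (0,1,0,0): the formula yields 0, G is 1.
(iv) fails at (0,0,0,0): the formula yields 1, G is 0.
Only (i) survives; checking it on all 16 rows confirms it matches G.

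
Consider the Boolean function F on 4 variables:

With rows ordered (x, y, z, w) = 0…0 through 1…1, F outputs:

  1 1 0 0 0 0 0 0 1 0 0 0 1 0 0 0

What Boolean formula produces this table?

Collect the rows where F=1 — (0,0,0,0), (0,0,0,1), (1,0,0,0), (1,1,0,0) — and write one minterm per row: ¬x·¬y·¬z·¬w, ¬x·¬y·¬z·w, x·¬y·¬z·¬w, x·y·¬z·¬w. Their union (logical OR) reproduces the table exactly.

F(x, y, z, w) = (((((¬x ∧ ¬y) ∧ ¬z) ∧ ¬w) ∨ (((¬x ∧ ¬y) ∧ ¬z) ∧ w)) ∨ (((x ∧ ¬y) ∧ ¬z) ∧ ¬w)) ∨ (((x ∧ y) ∧ ¬z) ∧ ¬w)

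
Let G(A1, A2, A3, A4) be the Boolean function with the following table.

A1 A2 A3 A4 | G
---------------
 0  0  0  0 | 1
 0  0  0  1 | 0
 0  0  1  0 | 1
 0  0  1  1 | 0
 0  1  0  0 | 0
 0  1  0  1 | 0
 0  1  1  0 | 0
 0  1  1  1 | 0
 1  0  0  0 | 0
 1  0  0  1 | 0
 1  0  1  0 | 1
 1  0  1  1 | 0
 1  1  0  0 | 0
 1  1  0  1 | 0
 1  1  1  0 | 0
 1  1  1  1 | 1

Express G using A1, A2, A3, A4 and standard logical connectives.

Collect the rows where G=1 — (0,0,0,0), (0,0,1,0), (1,0,1,0), (1,1,1,1) — and write one minterm per row: ¬A1·¬A2·¬A3·¬A4, ¬A1·¬A2·A3·¬A4, A1·¬A2·A3·¬A4, A1·A2·A3·A4. Their union (logical OR) reproduces the table exactly.

G(A1, A2, A3, A4) = (((((NOT A1 AND NOT A2) AND NOT A3) AND NOT A4) OR (((NOT A1 AND NOT A2) AND A3) AND NOT A4)) OR (((A1 AND NOT A2) AND A3) AND NOT A4)) OR (((A1 AND A2) AND A3) AND A4)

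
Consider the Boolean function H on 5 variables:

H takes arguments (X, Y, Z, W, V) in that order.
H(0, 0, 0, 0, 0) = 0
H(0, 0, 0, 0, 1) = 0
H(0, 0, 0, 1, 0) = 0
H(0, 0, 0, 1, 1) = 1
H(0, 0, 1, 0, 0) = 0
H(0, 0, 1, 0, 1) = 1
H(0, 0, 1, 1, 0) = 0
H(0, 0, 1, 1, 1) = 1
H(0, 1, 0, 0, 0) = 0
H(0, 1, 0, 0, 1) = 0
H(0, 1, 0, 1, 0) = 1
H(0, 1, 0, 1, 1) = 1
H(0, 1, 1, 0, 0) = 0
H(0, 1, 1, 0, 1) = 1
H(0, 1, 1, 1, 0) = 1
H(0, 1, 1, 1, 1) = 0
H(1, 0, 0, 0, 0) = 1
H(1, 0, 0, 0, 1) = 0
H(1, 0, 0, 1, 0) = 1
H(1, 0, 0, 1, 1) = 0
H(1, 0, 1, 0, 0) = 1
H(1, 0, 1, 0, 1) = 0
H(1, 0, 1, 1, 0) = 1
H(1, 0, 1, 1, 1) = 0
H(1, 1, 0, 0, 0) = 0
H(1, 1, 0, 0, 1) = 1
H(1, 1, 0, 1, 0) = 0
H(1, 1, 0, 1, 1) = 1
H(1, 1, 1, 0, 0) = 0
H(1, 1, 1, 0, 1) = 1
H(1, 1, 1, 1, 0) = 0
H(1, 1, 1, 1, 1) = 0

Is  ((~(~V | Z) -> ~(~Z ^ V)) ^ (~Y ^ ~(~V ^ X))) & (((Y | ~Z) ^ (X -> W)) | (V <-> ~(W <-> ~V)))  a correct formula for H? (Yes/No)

No

Evaluate ((~(~V | Z) -> ~(~Z ^ V)) ^ (~Y ^ ~(~V ^ X))) & (((Y | ~Z) ^ (X -> W)) | (V <-> ~(W <-> ~V))) on each row and compare to H:
  X=0, Y=0, Z=0, W=0, V=0: formula gives 0, H = 0 ✓
  X=0, Y=0, Z=0, W=0, V=1: formula gives 0, H = 0 ✓
  X=0, Y=0, Z=0, W=1, V=0: formula gives 0, H = 0 ✓
  X=0, Y=0, Z=0, W=1, V=1: formula gives 1, H = 1 ✓
  …
  X=0, Y=1, Z=0, W=1, V=1: formula gives 0, but H = 1 ✗
A single disagreement suffices: at (0,1,0,1,1) they differ, so the formula does not compute H.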